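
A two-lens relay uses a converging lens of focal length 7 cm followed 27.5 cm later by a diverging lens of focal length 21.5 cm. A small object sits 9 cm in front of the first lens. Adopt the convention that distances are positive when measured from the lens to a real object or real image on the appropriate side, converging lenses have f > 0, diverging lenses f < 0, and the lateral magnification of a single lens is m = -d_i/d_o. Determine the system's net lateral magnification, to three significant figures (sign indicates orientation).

-4.30

Applying the thin-lens equation to the first lens, 1/7 = 1/9 + 1/d_i1, which gives d_i1 = 31.500 cm.
Its lateral magnification is m_1 = -d_i1/d_o1 = -(31.500)/9 = -3.5000.
This image would form 31.500 cm past lens 1, i.e. 4.000 cm beyond lens 2, so it is a virtual object for lens 2: d_o2 = 27.5 - 31.500 = -4.000 cm.
Applying the thin-lens equation again with f_2 = -21.5 cm and d_o2 = -4.000 cm gives d_i2 = 4.914 cm.
m_2 = -(4.914)/(-4.000) = 1.2286.
The system's lateral magnification is m_1 m_2 = (-3.5000)(1.2286) = -4.3000.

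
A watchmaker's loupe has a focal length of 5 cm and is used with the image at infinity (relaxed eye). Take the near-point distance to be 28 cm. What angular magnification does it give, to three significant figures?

M = D/f = 28/5 = 5.600.

5.60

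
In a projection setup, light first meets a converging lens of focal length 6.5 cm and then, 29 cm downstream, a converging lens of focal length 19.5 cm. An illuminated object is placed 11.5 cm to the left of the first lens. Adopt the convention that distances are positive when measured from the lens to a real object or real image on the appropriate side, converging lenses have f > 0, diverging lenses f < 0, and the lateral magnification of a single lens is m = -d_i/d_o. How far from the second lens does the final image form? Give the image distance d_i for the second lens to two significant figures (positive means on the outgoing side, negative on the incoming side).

-50 cm

First lens: d_i1 = 1/(1/6.5 - 1/11.5) = 14.950 cm.
Object distance for lens 2: d_o2 = 29 - 14.950 = 14.050 cm.
Second lens: d_i2 = 1/(1/19.5 - 1/(14.050)) = -50.271 cm.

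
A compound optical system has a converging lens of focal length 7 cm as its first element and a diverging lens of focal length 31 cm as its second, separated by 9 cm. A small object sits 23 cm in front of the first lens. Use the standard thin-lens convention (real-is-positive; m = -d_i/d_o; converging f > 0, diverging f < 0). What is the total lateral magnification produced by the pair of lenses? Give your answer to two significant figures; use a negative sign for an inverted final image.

First lens: d_i1 = 1/(1/7 - 1/23) = 10.062 cm.
m_1 = -(10.062)/23 = -0.4375.
Since 10.062 cm > 9 cm, the first image lies past the second lens and serves as a virtual object: d_o2 = L - d_i1 = -1.062 cm.
Second lens: d_i2 = 1/(1/(-31) - 1/(-1.062)) = 1.100 cm.
m_2 = -(1.100)/(-1.062) = 1.0355.
Overall magnification: m = m_1 m_2 = -0.4530.

-0.45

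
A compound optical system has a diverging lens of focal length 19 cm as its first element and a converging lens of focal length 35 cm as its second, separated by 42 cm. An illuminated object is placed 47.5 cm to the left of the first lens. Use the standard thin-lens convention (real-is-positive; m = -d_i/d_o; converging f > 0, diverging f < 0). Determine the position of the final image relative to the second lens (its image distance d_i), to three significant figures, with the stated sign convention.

94.5 cm

Lens 1: 1/d_i1 = 1/f_1 - 1/d_o1 = 1/(-19) - 1/47.5 = -0.07368 cm^-1, so d_i1 = -13.571 cm.
With d_i1 < 0 the first image is virtual and lies on the object side; the object distance for lens 2 is d_o2 = 42 - (-13.571) = 55.571 cm.
Lens 2: 1/d_i2 = 1/f_2 - 1/d_o2 = 1/35 - 1/(55.571) = 0.01058 cm^-1, so d_i2 = 94.549 cm.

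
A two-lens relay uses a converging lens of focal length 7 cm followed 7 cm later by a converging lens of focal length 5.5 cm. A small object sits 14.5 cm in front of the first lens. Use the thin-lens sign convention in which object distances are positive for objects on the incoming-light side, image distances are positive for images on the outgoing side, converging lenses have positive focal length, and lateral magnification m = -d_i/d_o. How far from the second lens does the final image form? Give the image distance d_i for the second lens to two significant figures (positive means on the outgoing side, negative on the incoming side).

3.0 cm

First lens: d_i1 = 1/(1/7 - 1/14.5) = 13.533 cm.
This image would form 13.533 cm past lens 1, i.e. 6.533 cm beyond lens 2, so it is a virtual object for lens 2: d_o2 = 7 - 13.533 = -6.533 cm.
Second lens: d_i2 = 1/(1/5.5 - 1/(-6.533)) = 2.986 cm.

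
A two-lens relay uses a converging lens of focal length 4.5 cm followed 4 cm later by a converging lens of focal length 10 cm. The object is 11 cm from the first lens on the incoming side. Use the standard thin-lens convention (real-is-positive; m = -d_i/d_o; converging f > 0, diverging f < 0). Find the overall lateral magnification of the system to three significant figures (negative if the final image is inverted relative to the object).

-0.508

Applying the thin-lens equation to the first lens, 1/4.5 = 1/11 + 1/d_i1, which gives d_i1 = 7.615 cm.
Its lateral magnification is m_1 = -d_i1/d_o1 = -(7.615)/11 = -0.6923.
Since 7.615 cm > 4 cm, the first image lies past the second lens and serves as a virtual object: d_o2 = L - d_i1 = -3.615 cm.
Applying the thin-lens equation again with f_2 = 10 cm and d_o2 = -3.615 cm gives d_i2 = 2.655 cm.
m_2 = -(2.655)/(-3.615) = 0.7345.
The system's lateral magnification is m_1 m_2 = (-0.6923)(0.7345) = -0.5085.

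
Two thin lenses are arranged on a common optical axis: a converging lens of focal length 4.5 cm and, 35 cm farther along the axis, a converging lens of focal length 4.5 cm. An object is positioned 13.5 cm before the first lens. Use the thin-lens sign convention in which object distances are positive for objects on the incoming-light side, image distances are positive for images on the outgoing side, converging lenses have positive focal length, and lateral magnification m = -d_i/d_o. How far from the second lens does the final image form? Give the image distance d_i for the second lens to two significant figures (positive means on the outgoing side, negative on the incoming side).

5.4 cm

First lens: d_i1 = 1/(1/4.5 - 1/13.5) = 6.750 cm.
That image sits 28.250 cm in front of the second lens, so d_o2 = 28.250 cm.
Second lens: d_i2 = 1/(1/4.5 - 1/(28.250)) = 5.353 cm.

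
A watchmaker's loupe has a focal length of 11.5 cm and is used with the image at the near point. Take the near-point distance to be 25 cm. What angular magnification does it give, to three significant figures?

3.17

M = 1 + D/f = 1 + 25/11.5 = 3.174.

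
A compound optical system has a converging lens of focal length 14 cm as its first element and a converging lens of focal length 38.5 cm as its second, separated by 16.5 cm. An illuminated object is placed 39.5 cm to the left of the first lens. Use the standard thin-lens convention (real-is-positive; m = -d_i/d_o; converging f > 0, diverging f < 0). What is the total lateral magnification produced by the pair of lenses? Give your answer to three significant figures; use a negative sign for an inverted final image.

Applying the thin-lens equation to the first lens, 1/14 = 1/39.5 + 1/d_i1, which gives d_i1 = 21.686 cm.
Its lateral magnification is m_1 = -d_i1/d_o1 = -(21.686)/39.5 = -0.5490.
This image would form 21.686 cm past lens 1, i.e. 5.186 cm beyond lens 2, so it is a virtual object for lens 2: d_o2 = 16.5 - 21.686 = -5.186 cm.
Applying the thin-lens equation again with f_2 = 38.5 cm and d_o2 = -5.186 cm gives d_i2 = 4.571 cm.
m_2 = -(4.571)/(-5.186) = 0.8813.
Total m = m_1 x m_2 = (-0.5490)(0.8813) = -0.4838.

-0.484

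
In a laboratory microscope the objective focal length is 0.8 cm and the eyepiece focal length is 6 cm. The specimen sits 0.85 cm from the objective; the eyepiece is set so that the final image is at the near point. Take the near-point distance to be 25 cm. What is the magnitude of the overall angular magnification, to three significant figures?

Objective: 1/d_i = 1/f_obj - 1/d_o = 1/0.8 - 1/0.85 = 0.07353 cm^-1, so d_i = 13.600 cm.
m_obj = -d_i/d_o = -13.600/0.85 = -16.000.
Eyepiece angular magnification (image at near point): M_eye = 1 + D/f_e = 1 + 25/6 = 5.167.
Overall M = m_obj x M_eye = (-16.000)(5.167) = -82.67.
|M| = 82.67.

82.7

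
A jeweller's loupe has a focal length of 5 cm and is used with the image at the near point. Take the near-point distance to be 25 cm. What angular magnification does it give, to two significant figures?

M = 1 + D/f = 1 + 25/5 = 6.000.

6.0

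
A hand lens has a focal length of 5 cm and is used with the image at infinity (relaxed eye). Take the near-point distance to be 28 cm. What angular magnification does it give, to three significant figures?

5.60

M = D/f = 28/5 = 5.600.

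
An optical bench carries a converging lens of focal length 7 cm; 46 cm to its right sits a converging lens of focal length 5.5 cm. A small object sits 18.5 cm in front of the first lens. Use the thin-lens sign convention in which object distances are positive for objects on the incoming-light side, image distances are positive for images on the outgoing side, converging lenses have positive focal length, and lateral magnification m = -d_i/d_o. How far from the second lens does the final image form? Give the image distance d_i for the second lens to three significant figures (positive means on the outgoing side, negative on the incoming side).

Lens 1: 1/d_i1 = 1/f_1 - 1/d_o1 = 1/7 - 1/18.5 = 0.08880 cm^-1, so d_i1 = 11.261 cm.
The intermediate image is 11.261 cm to the right of lens 1, so d_o2 = L - d_i1 = 46 - 11.261 = 34.739 cm.
Lens 2: 1/d_i2 = 1/f_2 - 1/d_o2 = 1/5.5 - 1/(34.739) = 0.15303 cm^-1, so d_i2 = 6.535 cm.

6.53 cm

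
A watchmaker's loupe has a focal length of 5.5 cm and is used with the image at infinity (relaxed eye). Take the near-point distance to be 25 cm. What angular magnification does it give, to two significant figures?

4.5

M = D/f = 25/5.5 = 4.545.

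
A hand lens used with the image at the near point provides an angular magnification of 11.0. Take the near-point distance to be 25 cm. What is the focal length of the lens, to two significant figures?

For the image at the near point, M = 1 + D/f.
f = D/(M - 1) = 25/(11.0 - 1) = 2.500 cm.

2.5 cm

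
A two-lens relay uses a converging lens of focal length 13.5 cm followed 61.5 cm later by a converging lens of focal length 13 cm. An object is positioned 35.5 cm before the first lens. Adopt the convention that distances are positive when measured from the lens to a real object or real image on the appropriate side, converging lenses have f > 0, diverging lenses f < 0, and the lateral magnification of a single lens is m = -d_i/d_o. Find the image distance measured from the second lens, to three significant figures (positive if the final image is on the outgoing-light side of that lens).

19.3 cm

Lens 1: 1/d_i1 = 1/f_1 - 1/d_o1 = 1/13.5 - 1/35.5 = 0.04591 cm^-1, so d_i1 = 21.784 cm.
The intermediate image is 21.784 cm to the right of lens 1, so d_o2 = L - d_i1 = 61.5 - 21.784 = 39.716 cm.
Lens 2: 1/d_i2 = 1/f_2 - 1/d_o2 = 1/13 - 1/(39.716) = 0.05174 cm^-1, so d_i2 = 19.326 cm.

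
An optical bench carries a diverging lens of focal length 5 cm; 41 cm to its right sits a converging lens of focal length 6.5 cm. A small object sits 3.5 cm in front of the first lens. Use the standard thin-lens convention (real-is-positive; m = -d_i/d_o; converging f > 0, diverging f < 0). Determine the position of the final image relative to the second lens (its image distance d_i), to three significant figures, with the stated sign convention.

7.66 cm

Lens 1: 1/d_i1 = 1/f_1 - 1/d_o1 = 1/(-5) - 1/3.5 = -0.48571 cm^-1, so d_i1 = -2.059 cm.
The intermediate image is virtual, 2.059 cm to the left of lens 1, so d_o2 = L - d_i1 = 41 - (-2.059) = 43.059 cm.
Lens 2: 1/d_i2 = 1/f_2 - 1/d_o2 = 1/6.5 - 1/(43.059) = 0.13062 cm^-1, so d_i2 = 7.656 cm.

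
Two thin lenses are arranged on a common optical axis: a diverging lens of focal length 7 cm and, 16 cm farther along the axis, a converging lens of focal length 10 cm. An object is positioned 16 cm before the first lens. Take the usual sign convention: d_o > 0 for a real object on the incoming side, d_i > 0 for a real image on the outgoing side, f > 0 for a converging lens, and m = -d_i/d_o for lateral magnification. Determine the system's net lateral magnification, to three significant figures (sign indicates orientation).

Applying the thin-lens equation to the first lens, 1/(-7) = 1/16 + 1/d_i1, which gives d_i1 = -4.870 cm.
Its lateral magnification is m_1 = -d_i1/d_o1 = -(-4.870)/16 = 0.3043.
With d_i1 < 0 the first image is virtual and lies on the object side; the object distance for lens 2 is d_o2 = 16 - (-4.870) = 20.870 cm.
Applying the thin-lens equation again with f_2 = 10 cm and d_o2 = 20.870 cm gives d_i2 = 19.200 cm.
m_2 = -(19.200)/(20.870) = -0.9200.
Total m = m_1 x m_2 = (0.3043)(-0.9200) = -0.2800.

-0.280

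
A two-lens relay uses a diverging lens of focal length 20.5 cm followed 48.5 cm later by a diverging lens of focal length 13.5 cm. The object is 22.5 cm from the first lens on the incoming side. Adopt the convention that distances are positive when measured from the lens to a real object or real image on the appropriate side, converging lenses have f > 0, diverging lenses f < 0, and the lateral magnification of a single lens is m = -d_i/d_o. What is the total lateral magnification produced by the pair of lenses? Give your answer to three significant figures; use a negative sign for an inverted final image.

Applying the thin-lens equation to the first lens, 1/(-20.5) = 1/22.5 + 1/d_i1, which gives d_i1 = -10.727 cm.
Its lateral magnification is m_1 = -d_i1/d_o1 = -(-10.727)/22.5 = 0.4767.
With d_i1 < 0 the first image is virtual and lies on the object side; the object distance for lens 2 is d_o2 = 48.5 - (-10.727) = 59.227 cm.
Applying the thin-lens equation again with f_2 = -13.5 cm and d_o2 = 59.227 cm gives d_i2 = -10.994 cm.
m_2 = -(-10.994)/(59.227) = 0.1856.
Total m = m_1 x m_2 = (0.4767)(0.1856) = 0.0885.

0.0885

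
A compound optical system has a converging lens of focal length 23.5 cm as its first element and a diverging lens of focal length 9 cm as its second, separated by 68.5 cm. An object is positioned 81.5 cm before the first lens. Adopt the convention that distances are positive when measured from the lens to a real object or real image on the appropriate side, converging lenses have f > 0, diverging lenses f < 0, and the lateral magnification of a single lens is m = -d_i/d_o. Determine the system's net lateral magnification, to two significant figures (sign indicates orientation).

Applying the thin-lens equation to the first lens, 1/23.5 = 1/81.5 + 1/d_i1, which gives d_i1 = 33.022 cm.
Its lateral magnification is m_1 = -d_i1/d_o1 = -(33.022)/81.5 = -0.4052.
The intermediate image is 33.022 cm to the right of lens 1, so d_o2 = L - d_i1 = 68.5 - 33.022 = 35.478 cm.
Applying the thin-lens equation again with f_2 = -9 cm and d_o2 = 35.478 cm gives d_i2 = -7.179 cm.
m_2 = -(-7.179)/(35.478) = 0.2023.
Overall magnification: m = m_1 m_2 = -0.0820.

-0.082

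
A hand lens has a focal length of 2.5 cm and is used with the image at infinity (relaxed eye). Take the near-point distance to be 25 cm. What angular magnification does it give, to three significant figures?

M = D/f = 25/2.5 = 10.000.

10.0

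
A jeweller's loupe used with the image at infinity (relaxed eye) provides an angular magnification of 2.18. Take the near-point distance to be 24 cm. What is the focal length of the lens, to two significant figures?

11 cm

For the image at infinity, M = D/f.
f = D/M = 24/2.18 = 11.009 cm.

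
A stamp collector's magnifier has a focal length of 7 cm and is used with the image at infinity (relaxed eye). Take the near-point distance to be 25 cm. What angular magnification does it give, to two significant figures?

M = D/f = 25/7 = 3.571.

3.6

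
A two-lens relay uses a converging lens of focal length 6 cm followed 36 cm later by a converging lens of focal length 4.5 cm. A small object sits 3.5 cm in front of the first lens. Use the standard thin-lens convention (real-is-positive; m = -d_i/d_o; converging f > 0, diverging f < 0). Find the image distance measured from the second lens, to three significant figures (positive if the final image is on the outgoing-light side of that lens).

Applying the thin-lens equation to the first lens, 1/6 = 1/3.5 + 1/d_i1, which gives d_i1 = -8.400 cm.
The intermediate image is virtual, 8.400 cm to the left of lens 1, so d_o2 = L - d_i1 = 36 - (-8.400) = 44.400 cm.
Applying the thin-lens equation again with f_2 = 4.5 cm and d_o2 = 44.400 cm gives d_i2 = 5.008 cm.

5.01 cm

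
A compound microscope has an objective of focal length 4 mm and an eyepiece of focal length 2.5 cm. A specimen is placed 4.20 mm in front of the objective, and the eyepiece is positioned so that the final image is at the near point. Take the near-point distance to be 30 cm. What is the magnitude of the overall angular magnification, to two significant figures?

Convert to cm: f_obj = 4 mm = 0.4 cm; d_o = 4.20 mm = 0.42 cm.
Objective: 1/d_i = 1/f_obj - 1/d_o = 1/0.4 - 1/0.42 = 0.11905 cm^-1, so d_i = 8.400 cm.
m_obj = -d_i/d_o = -8.400/0.42 = -20.000.
Eyepiece angular magnification (image at near point): M_eye = 1 + D/f_e = 1 + 30/2.5 = 13.000.
Overall M = m_obj x M_eye = (-20.000)(13.000) = -260.00.
|M| = 260.00.

260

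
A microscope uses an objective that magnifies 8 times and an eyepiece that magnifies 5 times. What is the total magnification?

The overall magnification of a compound microscope is the product of the objective and eyepiece magnifications:
M = M_obj x M_eye = 8 x 5 = 40.

40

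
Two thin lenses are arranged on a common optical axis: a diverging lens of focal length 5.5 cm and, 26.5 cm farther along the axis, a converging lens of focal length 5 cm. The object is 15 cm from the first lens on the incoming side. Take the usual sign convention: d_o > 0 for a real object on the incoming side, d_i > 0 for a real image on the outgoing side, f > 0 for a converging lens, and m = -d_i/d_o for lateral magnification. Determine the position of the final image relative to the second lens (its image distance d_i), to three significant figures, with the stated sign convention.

Applying the thin-lens equation to the first lens, 1/(-5.5) = 1/15 + 1/d_i1, which gives d_i1 = -4.024 cm.
With d_i1 < 0 the first image is virtual and lies on the object side; the object distance for lens 2 is d_o2 = 26.5 - (-4.024) = 30.524 cm.
Applying the thin-lens equation again with f_2 = 5 cm and d_o2 = 30.524 cm gives d_i2 = 5.979 cm.

5.98 cm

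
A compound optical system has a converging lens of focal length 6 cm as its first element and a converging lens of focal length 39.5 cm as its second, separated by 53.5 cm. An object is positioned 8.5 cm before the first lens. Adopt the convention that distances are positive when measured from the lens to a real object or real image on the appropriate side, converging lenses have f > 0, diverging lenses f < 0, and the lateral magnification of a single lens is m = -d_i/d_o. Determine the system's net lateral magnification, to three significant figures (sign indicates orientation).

-14.8

Applying the thin-lens equation to the first lens, 1/6 = 1/8.5 + 1/d_i1, which gives d_i1 = 20.400 cm.
Its lateral magnification is m_1 = -d_i1/d_o1 = -(20.400)/8.5 = -2.4000.
Object distance for lens 2: d_o2 = 53.5 - 20.400 = 33.100 cm.
Applying the thin-lens equation again with f_2 = 39.5 cm and d_o2 = 33.100 cm gives d_i2 = -204.289 cm.
m_2 = -(-204.289)/(33.100) = 6.1719.
Total m = m_1 x m_2 = (-2.4000)(6.1719) = -14.8125.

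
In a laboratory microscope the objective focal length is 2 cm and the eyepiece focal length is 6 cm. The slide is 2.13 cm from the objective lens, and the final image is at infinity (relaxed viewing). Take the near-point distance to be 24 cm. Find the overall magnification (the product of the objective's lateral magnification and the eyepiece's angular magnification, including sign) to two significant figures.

-62

Objective: 1/d_i = 1/f_obj - 1/d_o = 1/2 - 1/2.13 = 0.03052 cm^-1, so d_i = 32.769 cm.
m_obj = -d_i/d_o = -32.769/2.13 = -15.385.
Eyepiece angular magnification (image at infinity): M_eye = D/f_e = 24/6 = 4.000.
Overall M = m_obj x M_eye = (-15.385)(4.000) = -61.54.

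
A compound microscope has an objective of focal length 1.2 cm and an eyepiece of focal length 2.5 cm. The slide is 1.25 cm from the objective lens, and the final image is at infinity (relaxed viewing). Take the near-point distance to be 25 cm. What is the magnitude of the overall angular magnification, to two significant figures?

240

Objective: 1/d_i = 1/f_obj - 1/d_o = 1/1.2 - 1/1.25 = 0.03333 cm^-1, so d_i = 30.000 cm.
m_obj = -d_i/d_o = -30.000/1.25 = -24.000.
Eyepiece angular magnification (image at infinity): M_eye = D/f_e = 25/2.5 = 10.000.
Overall M = m_obj x M_eye = (-24.000)(10.000) = -240.00.
|M| = 240.00.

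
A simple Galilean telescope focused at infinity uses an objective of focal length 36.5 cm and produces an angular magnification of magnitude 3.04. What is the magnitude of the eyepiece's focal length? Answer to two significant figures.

|M| = f_obj/|f_eye|, so |f_eye| = f_obj/|M| = 36.5/3.04 = 12.007 cm.
(The eyepiece is diverging, so its signed focal length is -12.007 cm.)

12 cm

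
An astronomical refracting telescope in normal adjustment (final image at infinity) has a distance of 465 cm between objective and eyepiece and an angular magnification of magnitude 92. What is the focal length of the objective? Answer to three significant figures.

In normal adjustment the tube length equals f_obj + f_eye and |M| = f_obj/f_eye.
So f_obj = 92 f_eye and 92 f_eye + f_eye = 465 cm, giving f_eye = 465/93 = 5.000 cm and f_obj = 460.000 cm.

460 cm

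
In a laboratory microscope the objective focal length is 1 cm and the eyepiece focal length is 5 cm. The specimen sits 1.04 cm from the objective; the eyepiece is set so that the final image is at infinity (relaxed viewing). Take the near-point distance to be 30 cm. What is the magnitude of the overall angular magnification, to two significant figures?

150

Objective: 1/d_i = 1/f_obj - 1/d_o = 1/1 - 1/1.04 = 0.03846 cm^-1, so d_i = 26.000 cm.
m_obj = -d_i/d_o = -26.000/1.04 = -25.000.
Eyepiece angular magnification (image at infinity): M_eye = D/f_e = 30/5 = 6.000.
Overall M = m_obj x M_eye = (-25.000)(6.000) = -150.00.
|M| = 150.00.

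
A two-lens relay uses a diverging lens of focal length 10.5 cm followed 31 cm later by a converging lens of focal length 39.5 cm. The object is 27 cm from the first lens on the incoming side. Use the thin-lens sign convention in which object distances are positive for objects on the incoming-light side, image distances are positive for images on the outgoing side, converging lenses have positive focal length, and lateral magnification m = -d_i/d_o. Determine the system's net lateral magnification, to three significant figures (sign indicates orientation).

Applying the thin-lens equation to the first lens, 1/(-10.5) = 1/27 + 1/d_i1, which gives d_i1 = -7.560 cm.
Its lateral magnification is m_1 = -d_i1/d_o1 = -(-7.560)/27 = 0.2800.
With d_i1 < 0 the first image is virtual and lies on the object side; the object distance for lens 2 is d_o2 = 31 - (-7.560) = 38.560 cm.
Applying the thin-lens equation again with f_2 = 39.5 cm and d_o2 = 38.560 cm gives d_i2 = -1620.340 cm.
m_2 = -(-1620.340)/(38.560) = 42.0213.
Total m = m_1 x m_2 = (0.2800)(42.0213) = 11.7660.

11.8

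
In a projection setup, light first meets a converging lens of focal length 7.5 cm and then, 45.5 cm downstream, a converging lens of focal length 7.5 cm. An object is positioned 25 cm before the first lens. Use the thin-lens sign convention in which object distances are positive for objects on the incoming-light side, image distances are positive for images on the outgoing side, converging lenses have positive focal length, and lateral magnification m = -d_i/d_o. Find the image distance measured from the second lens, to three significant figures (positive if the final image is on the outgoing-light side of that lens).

Applying the thin-lens equation to the first lens, 1/7.5 = 1/25 + 1/d_i1, which gives d_i1 = 10.714 cm.
The intermediate image is 10.714 cm to the right of lens 1, so d_o2 = L - d_i1 = 45.5 - 10.714 = 34.786 cm.
Applying the thin-lens equation again with f_2 = 7.5 cm and d_o2 = 34.786 cm gives d_i2 = 9.562 cm.

9.56 cm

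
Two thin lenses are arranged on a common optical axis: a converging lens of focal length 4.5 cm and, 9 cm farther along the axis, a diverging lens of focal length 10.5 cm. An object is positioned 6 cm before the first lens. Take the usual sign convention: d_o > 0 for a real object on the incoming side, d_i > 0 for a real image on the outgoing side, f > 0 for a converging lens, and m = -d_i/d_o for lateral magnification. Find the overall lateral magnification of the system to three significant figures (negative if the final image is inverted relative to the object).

-21.0

First lens: d_i1 = 1/(1/4.5 - 1/6) = 18.000 cm.
m_1 = -(18.000)/6 = -3.0000.
This image would form 18.000 cm past lens 1, i.e. 9.000 cm beyond lens 2, so it is a virtual object for lens 2: d_o2 = 9 - 18.000 = -9.000 cm.
Second lens: d_i2 = 1/(1/(-10.5) - 1/(-9.000)) = 63.000 cm.
m_2 = -(63.000)/(-9.000) = 7.0000.
The system's lateral magnification is m_1 m_2 = (-3.0000)(7.0000) = -21.0000.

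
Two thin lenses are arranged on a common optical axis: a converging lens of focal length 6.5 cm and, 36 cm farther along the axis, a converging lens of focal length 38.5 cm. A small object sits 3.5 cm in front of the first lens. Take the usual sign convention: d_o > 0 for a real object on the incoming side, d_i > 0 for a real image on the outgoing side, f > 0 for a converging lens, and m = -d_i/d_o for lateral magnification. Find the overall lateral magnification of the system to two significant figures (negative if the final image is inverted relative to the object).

-16

Lens 1: 1/d_i1 = 1/f_1 - 1/d_o1 = 1/6.5 - 1/3.5 = -0.13187 cm^-1, so d_i1 = -7.583 cm.
m_1 = -(-7.583)/3.5 = 2.1667.
With d_i1 < 0 the first image is virtual and lies on the object side; the object distance for lens 2 is d_o2 = 36 - (-7.583) = 43.583 cm.
Lens 2: 1/d_i2 = 1/f_2 - 1/d_o2 = 1/38.5 - 1/(43.583) = 0.00303 cm^-1, so d_i2 = 330.090 cm.
m_2 = -(330.090)/(43.583) = -7.5738.
The system's lateral magnification is m_1 m_2 = (2.1667)(-7.5738) = -16.4098.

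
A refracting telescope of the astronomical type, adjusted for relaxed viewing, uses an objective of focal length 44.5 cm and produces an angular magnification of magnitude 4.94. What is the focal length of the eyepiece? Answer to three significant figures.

9.01 cm

|M| = f_obj/f_eye, so f_eye = f_obj/|M| = 44.5/4.94 = 9.008 cm.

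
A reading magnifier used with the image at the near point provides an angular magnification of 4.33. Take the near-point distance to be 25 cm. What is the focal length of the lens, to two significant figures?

For the image at the near point, M = 1 + D/f.
f = D/(M - 1) = 25/(4.33 - 1) = 7.508 cm.

7.5 cm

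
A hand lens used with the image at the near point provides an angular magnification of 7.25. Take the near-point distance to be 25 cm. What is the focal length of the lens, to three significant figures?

4.00 cm

For the image at the near point, M = 1 + D/f.
f = D/(M - 1) = 25/(7.25 - 1) = 4.000 cm.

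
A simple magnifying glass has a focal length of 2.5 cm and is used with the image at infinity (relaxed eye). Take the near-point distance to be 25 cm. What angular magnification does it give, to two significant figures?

M = D/f = 25/2.5 = 10.000.

10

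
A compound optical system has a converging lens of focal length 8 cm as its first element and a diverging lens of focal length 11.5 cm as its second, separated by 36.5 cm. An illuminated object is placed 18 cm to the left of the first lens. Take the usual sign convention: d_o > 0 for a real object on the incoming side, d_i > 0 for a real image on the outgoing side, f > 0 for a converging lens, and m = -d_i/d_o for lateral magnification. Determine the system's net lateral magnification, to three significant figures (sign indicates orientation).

-0.274

First lens: d_i1 = 1/(1/8 - 1/18) = 14.400 cm.
m_1 = -(14.400)/18 = -0.8000.
That image sits 22.100 cm in front of the second lens, so d_o2 = 22.100 cm.
Second lens: d_i2 = 1/(1/(-11.5) - 1/(22.100)) = -7.564 cm.
m_2 = -(-7.564)/(22.100) = 0.3423.
The system's lateral magnification is m_1 m_2 = (-0.8000)(0.3423) = -0.2738.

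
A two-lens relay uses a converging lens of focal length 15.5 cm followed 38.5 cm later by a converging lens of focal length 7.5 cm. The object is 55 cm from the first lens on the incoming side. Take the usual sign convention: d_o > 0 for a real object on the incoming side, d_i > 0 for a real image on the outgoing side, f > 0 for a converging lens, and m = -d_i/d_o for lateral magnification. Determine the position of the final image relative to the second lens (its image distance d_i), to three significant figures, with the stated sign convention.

13.5 cm

Applying the thin-lens equation to the first lens, 1/15.5 = 1/55 + 1/d_i1, which gives d_i1 = 21.582 cm.
The intermediate image is 21.582 cm to the right of lens 1, so d_o2 = L - d_i1 = 38.5 - 21.582 = 16.918 cm.
Applying the thin-lens equation again with f_2 = 7.5 cm and d_o2 = 16.918 cm gives d_i2 = 13.473 cm.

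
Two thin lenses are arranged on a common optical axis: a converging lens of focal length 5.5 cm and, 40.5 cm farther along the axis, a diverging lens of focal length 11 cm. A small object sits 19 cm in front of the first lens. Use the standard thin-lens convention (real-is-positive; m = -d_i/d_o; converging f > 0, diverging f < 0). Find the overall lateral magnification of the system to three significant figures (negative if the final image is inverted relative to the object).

Applying the thin-lens equation to the first lens, 1/5.5 = 1/19 + 1/d_i1, which gives d_i1 = 7.741 cm.
Its lateral magnification is m_1 = -d_i1/d_o1 = -(7.741)/19 = -0.4074.
That image sits 32.759 cm in front of the second lens, so d_o2 = 32.759 cm.
Applying the thin-lens equation again with f_2 = -11 cm and d_o2 = 32.759 cm gives d_i2 = -8.235 cm.
m_2 = -(-8.235)/(32.759) = 0.2514.
The system's lateral magnification is m_1 m_2 = (-0.4074)(0.2514) = -0.1024.

-0.102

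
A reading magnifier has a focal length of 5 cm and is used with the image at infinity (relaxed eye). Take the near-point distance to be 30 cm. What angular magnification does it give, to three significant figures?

6.00

M = D/f = 30/5 = 6.000.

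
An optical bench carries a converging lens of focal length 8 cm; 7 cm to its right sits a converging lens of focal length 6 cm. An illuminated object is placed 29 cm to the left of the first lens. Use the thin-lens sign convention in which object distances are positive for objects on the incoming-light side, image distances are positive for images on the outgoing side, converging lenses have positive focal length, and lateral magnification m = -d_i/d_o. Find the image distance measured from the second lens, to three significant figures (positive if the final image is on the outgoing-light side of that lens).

First lens: d_i1 = 1/(1/8 - 1/29) = 11.048 cm.
Since 11.048 cm > 7 cm, the first image lies past the second lens and serves as a virtual object: d_o2 = L - d_i1 = -4.048 cm.
Second lens: d_i2 = 1/(1/6 - 1/(-4.048)) = 2.417 cm.

2.42 cm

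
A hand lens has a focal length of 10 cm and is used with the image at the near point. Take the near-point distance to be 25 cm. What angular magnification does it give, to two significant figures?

3.5

M = 1 + D/f = 1 + 25/10 = 3.500.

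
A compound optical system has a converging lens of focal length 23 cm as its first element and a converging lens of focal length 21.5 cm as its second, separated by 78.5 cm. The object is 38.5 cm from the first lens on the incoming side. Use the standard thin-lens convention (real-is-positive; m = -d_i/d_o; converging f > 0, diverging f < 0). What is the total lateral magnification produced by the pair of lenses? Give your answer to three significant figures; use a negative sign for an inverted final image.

First lens: d_i1 = 1/(1/23 - 1/38.5) = 57.129 cm.
m_1 = -(57.129)/38.5 = -1.4839.
The intermediate image is 57.129 cm to the right of lens 1, so d_o2 = L - d_i1 = 78.5 - 57.129 = 21.371 cm.
Second lens: d_i2 = 1/(1/21.5 - 1/(21.371)) = -3560.937 cm.
m_2 = -(-3560.937)/(21.371) = 166.6250.
The system's lateral magnification is m_1 m_2 = (-1.4839)(166.6250) = -247.2500.

-247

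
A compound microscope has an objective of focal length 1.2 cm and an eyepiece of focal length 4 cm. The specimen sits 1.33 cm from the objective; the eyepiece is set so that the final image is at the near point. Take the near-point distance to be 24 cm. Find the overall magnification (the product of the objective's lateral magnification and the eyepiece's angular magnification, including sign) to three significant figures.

Objective: 1/d_i = 1/f_obj - 1/d_o = 1/1.2 - 1/1.33 = 0.08145 cm^-1, so d_i = 12.277 cm.
m_obj = -d_i/d_o = -12.277/1.33 = -9.231.
Eyepiece angular magnification (image at near point): M_eye = 1 + D/f_e = 1 + 24/4 = 7.000.
Overall M = m_obj x M_eye = (-9.231)(7.000) = -64.62.

-64.6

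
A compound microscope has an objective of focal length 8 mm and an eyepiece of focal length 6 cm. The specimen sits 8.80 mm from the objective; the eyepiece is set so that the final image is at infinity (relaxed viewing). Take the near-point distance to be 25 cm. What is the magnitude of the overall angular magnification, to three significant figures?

Convert to cm: f_obj = 8 mm = 0.8 cm; d_o = 8.80 mm = 0.88 cm.
Objective: 1/d_i = 1/f_obj - 1/d_o = 1/0.8 - 1/0.88 = 0.11364 cm^-1, so d_i = 8.800 cm.
m_obj = -d_i/d_o = -8.800/0.88 = -10.000.
Eyepiece angular magnification (image at infinity): M_eye = D/f_e = 25/6 = 4.167.
Overall M = m_obj x M_eye = (-10.000)(4.167) = -41.67.
|M| = 41.67.

41.7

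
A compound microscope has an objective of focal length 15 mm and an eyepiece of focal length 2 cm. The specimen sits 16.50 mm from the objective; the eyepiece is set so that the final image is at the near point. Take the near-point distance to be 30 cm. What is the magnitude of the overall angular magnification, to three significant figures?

160

Convert to cm: f_obj = 15 mm = 1.5 cm; d_o = 16.50 mm = 1.65 cm.
Objective: 1/d_i = 1/f_obj - 1/d_o = 1/1.5 - 1/1.65 = 0.06061 cm^-1, so d_i = 16.500 cm.
m_obj = -d_i/d_o = -16.500/1.65 = -10.000.
Eyepiece angular magnification (image at near point): M_eye = 1 + D/f_e = 1 + 30/2 = 16.000.
Overall M = m_obj x M_eye = (-10.000)(16.000) = -160.00.
|M| = 160.00.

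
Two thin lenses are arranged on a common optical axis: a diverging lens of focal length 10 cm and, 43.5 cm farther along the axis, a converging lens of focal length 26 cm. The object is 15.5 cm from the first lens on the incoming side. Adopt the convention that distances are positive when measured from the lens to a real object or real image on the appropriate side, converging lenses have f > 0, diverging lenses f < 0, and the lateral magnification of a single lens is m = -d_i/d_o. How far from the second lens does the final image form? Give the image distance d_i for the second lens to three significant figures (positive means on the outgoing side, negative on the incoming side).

First lens: d_i1 = 1/(1/(-10) - 1/15.5) = -6.078 cm.
The intermediate image is virtual, 6.078 cm to the left of lens 1, so d_o2 = L - d_i1 = 43.5 - (-6.078) = 49.578 cm.
Second lens: d_i2 = 1/(1/26 - 1/(49.578)) = 54.670 cm.

54.7 cm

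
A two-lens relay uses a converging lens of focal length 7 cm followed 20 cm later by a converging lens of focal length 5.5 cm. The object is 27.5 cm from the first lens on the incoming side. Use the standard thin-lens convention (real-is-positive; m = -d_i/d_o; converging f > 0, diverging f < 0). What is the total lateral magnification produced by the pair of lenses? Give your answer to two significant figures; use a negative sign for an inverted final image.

First lens: d_i1 = 1/(1/7 - 1/27.5) = 9.390 cm.
m_1 = -(9.390)/27.5 = -0.3415.
That image sits 10.610 cm in front of the second lens, so d_o2 = 10.610 cm.
Second lens: d_i2 = 1/(1/5.5 - 1/(10.610)) = 11.420 cm.
m_2 = -(11.420)/(10.610) = -1.0764.
Total m = m_1 x m_2 = (-0.3415)(-1.0764) = 0.3675.

0.37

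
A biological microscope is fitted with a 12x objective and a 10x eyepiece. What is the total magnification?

120

The overall magnification of a compound microscope is the product of the objective and eyepiece magnifications:
M = M_obj x M_eye = 12 x 10 = 120.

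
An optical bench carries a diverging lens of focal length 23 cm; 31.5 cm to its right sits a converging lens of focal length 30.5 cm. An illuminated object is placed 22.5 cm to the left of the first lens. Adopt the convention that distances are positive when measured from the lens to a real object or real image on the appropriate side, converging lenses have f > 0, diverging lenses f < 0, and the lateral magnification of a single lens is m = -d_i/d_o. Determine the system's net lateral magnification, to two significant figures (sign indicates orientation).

-1.2

Applying the thin-lens equation to the first lens, 1/(-23) = 1/22.5 + 1/d_i1, which gives d_i1 = -11.374 cm.
Its lateral magnification is m_1 = -d_i1/d_o1 = -(-11.374)/22.5 = 0.5055.
With d_i1 < 0 the first image is virtual and lies on the object side; the object distance for lens 2 is d_o2 = 31.5 - (-11.374) = 42.874 cm.
Applying the thin-lens equation again with f_2 = 30.5 cm and d_o2 = 42.874 cm gives d_i2 = 105.680 cm.
m_2 = -(105.680)/(42.874) = -2.4649.
The system's lateral magnification is m_1 m_2 = (0.5055)(-2.4649) = -1.2460.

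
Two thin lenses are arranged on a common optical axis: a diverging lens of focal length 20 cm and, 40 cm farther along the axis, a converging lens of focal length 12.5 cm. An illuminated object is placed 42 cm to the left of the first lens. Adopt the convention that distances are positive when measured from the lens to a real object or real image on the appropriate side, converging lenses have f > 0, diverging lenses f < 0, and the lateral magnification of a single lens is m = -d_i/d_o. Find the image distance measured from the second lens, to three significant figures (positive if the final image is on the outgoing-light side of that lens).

Lens 1: 1/d_i1 = 1/f_1 - 1/d_o1 = 1/(-20) - 1/42 = -0.07381 cm^-1, so d_i1 = -13.548 cm.
With d_i1 < 0 the first image is virtual and lies on the object side; the object distance for lens 2 is d_o2 = 40 - (-13.548) = 53.548 cm.
Lens 2: 1/d_i2 = 1/f_2 - 1/d_o2 = 1/12.5 - 1/(53.548) = 0.06133 cm^-1, so d_i2 = 16.306 cm.

16.3 cm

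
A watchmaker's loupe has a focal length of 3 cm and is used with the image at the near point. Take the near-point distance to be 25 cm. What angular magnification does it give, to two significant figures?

9.3

M = 1 + D/f = 1 + 25/3 = 9.333.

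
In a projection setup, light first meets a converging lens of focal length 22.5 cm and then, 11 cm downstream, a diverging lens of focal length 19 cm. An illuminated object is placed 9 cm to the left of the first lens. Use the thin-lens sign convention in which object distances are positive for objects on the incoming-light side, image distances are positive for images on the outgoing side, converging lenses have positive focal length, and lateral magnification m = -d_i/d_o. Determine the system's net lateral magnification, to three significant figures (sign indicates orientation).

First lens: d_i1 = 1/(1/22.5 - 1/9) = -15.000 cm.
m_1 = -(-15.000)/9 = 1.6667.
The intermediate image is virtual, 15.000 cm to the left of lens 1, so d_o2 = L - d_i1 = 11 - (-15.000) = 26.000 cm.
Second lens: d_i2 = 1/(1/(-19) - 1/(26.000)) = -10.978 cm.
m_2 = -(-10.978)/(26.000) = 0.4222.
The system's lateral magnification is m_1 m_2 = (1.6667)(0.4222) = 0.7037.

0.704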